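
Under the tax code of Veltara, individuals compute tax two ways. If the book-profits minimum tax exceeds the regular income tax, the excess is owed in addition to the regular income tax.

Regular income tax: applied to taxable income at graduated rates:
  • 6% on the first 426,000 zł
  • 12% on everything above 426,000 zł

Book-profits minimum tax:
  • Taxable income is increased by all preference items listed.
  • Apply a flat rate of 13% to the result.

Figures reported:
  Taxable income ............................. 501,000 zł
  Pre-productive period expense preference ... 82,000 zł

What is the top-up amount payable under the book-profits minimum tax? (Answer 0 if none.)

41,230 zł

Regular income tax:
  426,000 zł × 6% = 25,560 zł
  75,000 zł × 12% = 9,000 zł
  → 34,560 zł

Book-profits minimum tax:
  Adjusted income: 501,000 zł + 82,000 zł = 583,000 zł
  583,000 zł × 13% = 75,790 zł

Excess of book-profits minimum tax over regular income tax: 75,790 zł − 34,560 zł = 41,230 zł.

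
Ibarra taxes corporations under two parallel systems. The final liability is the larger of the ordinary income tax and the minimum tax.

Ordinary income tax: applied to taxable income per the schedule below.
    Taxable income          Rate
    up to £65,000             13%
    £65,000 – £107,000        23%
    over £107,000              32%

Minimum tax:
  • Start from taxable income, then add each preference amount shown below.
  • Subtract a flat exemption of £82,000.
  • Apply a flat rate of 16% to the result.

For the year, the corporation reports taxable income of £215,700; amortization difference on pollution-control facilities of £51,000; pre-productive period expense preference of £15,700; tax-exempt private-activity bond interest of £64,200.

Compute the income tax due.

£52,894

Minimum tax:
  Adjusted income: £215,700 + £51,000 + £15,700 + £64,200 = £346,600
  Less exemption £82,000 → base £264,600
  £264,600 × 16% = £42,336

Ordinary income tax:
  £65,000 × 13% = £8,450
  £42,000 × 23% = £9,660
  £108,700 × 32% = £34,784
  → £52,894

£52,894 > £42,336, so the ordinary income tax governs.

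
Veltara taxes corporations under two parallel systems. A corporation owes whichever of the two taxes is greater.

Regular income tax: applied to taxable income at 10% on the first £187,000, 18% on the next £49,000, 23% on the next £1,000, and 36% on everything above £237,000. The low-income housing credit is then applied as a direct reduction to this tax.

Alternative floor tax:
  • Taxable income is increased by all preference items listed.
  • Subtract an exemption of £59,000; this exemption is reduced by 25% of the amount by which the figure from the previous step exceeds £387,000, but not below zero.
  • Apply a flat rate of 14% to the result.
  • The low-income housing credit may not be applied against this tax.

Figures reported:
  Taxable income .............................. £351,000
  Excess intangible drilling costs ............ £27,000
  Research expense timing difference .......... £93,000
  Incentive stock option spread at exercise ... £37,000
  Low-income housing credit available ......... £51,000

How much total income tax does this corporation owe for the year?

Alternative floor tax:
  Adjusted income: £351,000 + £27,000 + £93,000 + £37,000 = £508,000
  Exemption: £59,000 − 25% × (£508,000 − £387,000) = £59,000 − £30,250 = £28,750
  Base: £508,000 − £28,750 = £479,250
  £479,250 × 14% = £67,095

Regular income tax:
  £187,000 × 10% = £18,700
  £49,000 × 18% = £8,820
  £1,000 × 23% = £230
  £114,000 × 36% = £41,040
  → £68,790
  Less low-income housing credit £51,000 → £17,790

£67,095 > £17,790, so the alternative floor tax is the binding amount.

£67,095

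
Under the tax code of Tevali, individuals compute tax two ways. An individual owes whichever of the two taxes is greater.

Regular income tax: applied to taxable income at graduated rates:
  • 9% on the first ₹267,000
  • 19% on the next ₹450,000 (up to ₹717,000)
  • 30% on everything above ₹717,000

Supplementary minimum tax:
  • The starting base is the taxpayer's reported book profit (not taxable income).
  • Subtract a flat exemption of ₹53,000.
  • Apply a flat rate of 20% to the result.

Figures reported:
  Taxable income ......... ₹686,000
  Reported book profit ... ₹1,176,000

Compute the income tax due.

Supplementary minimum tax:
  Base (reported book profit): ₹1,176,000
  Less exemption ₹53,000 → base ₹1,123,000
  ₹1,123,000 × 20% = ₹224,600

Regular income tax:
  ₹267,000 × 9% = ₹24,030
  ₹419,000 × 19% = ₹79,610
  → ₹103,640

₹224,600 > ₹103,640, so the supplementary minimum tax is the binding amount.

₹224,600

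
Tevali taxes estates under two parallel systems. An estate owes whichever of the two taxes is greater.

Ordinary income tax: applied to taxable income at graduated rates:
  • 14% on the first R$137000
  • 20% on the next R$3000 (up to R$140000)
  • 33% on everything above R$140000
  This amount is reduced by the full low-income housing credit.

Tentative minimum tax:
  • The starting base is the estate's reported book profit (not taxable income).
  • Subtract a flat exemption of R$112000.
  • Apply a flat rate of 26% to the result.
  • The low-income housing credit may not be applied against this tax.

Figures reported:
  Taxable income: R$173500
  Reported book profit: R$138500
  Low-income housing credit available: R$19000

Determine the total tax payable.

Tentative minimum tax:
  Base (reported book profit): R$138500
  Less exemption R$112000 → base R$26500
  R$26500 × 26% = R$6890

Ordinary income tax:
  R$137000 × 14% = R$19180
  R$3000 × 20% = R$600
  R$33500 × 33% = R$11055
  → R$30835
  Less low-income housing credit R$19000 → R$11835

R$11835 > R$6890, so the ordinary income tax governs.

R$11835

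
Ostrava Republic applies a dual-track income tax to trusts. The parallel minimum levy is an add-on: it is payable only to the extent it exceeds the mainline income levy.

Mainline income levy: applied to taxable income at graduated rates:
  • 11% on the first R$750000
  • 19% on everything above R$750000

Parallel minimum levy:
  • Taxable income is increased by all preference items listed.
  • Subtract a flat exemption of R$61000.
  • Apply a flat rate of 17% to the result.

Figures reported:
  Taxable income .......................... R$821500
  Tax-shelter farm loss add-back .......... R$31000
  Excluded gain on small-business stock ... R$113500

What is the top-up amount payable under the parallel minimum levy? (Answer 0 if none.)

R$57765

Mainline income levy:
  R$750000 × 11% = R$82500
  R$71500 × 19% = R$13585
  → R$96085

Parallel minimum levy:
  Adjusted income: R$821500 + R$31000 + R$113500 = R$966000
  Less exemption R$61000 → base R$905000
  R$905000 × 17% = R$153850

Excess of parallel minimum levy over mainline income levy: R$153850 − R$96085 = R$57765.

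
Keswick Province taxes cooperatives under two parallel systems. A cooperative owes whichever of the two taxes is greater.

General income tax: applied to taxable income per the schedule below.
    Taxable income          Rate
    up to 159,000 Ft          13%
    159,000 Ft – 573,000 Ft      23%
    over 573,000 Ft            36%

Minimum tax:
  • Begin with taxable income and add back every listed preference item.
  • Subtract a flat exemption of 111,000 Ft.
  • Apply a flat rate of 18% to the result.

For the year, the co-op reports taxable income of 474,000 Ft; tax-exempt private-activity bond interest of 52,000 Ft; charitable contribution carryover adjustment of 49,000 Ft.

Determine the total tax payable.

Minimum tax:
  Adjusted income: 474,000 Ft + 52,000 Ft + 49,000 Ft = 575,000 Ft
  Less exemption 111,000 Ft → base 464,000 Ft
  464,000 Ft × 18% = 83,520 Ft

General income tax:
  159,000 Ft × 13% = 20,670 Ft
  315,000 Ft × 23% = 72,450 Ft
  → 93,120 Ft

93,120 Ft > 83,520 Ft, so the general income tax governs.

93,120 Ft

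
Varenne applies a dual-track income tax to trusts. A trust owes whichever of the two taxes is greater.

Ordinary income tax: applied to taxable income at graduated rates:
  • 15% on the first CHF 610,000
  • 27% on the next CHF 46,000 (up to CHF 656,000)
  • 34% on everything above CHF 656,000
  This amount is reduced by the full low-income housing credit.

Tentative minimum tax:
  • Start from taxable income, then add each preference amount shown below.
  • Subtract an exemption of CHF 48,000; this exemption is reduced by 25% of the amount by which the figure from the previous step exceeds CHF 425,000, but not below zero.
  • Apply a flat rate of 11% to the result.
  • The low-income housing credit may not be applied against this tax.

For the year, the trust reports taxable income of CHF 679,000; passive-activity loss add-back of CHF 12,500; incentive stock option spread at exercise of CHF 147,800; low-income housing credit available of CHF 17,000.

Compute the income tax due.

Ordinary income tax:
  CHF 610,000 × 15% = CHF 91,500
  CHF 46,000 × 27% = CHF 12,420
  CHF 23,000 × 34% = CHF 7,820
  → CHF 111,740
  Less low-income housing credit CHF 17,000 → CHF 94,740

Tentative minimum tax:
  Adjusted income: CHF 679,000 + CHF 12,500 + CHF 147,800 = CHF 839,300
  Exemption: 25% × (CHF 839,300 − CHF 425,000) = CHF 103,575 ≥ CHF 48,000, so the exemption is fully phased out
  Base: CHF 839,300 − CHF 0 = CHF 839,300
  CHF 839,300 × 11% = CHF 92,323

CHF 94,740 > CHF 92,323, so the ordinary income tax governs.

CHF 94,740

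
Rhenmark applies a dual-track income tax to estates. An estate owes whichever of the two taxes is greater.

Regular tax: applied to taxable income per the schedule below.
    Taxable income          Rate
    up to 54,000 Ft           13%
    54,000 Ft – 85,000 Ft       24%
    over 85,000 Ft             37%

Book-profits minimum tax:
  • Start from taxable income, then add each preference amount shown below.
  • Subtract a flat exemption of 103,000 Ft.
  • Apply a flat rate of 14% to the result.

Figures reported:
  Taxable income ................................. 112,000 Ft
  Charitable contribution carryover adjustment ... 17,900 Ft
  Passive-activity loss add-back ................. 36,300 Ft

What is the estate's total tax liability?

Book-profits minimum tax:
  Adjusted income: 112,000 Ft + 17,900 Ft + 36,300 Ft = 166,200 Ft
  Less exemption 103,000 Ft → base 63,200 Ft
  63,200 Ft × 14% = 8,848 Ft

Regular tax:
  54,000 Ft × 13% = 7,020 Ft
  31,000 Ft × 24% = 7,440 Ft
  27,000 Ft × 37% = 9,990 Ft
  → 24,450 Ft

24,450 Ft > 8,848 Ft, so the regular tax governs.

24,450 Ft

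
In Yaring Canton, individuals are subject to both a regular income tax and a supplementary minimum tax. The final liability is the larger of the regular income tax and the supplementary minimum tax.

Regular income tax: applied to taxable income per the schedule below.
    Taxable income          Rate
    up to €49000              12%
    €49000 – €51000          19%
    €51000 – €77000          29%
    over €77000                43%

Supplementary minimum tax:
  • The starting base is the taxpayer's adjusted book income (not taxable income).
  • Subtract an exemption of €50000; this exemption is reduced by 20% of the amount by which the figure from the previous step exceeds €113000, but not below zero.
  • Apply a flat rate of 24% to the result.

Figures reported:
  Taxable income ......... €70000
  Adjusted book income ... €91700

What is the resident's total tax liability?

€11770

Supplementary minimum tax:
  Base (adjusted book income): €91700
  Exemption: €91700 ≤ €113000, so full €50000 applies
  Base: €91700 − €50000 = €41700
  €41700 × 24% = €10008

Regular income tax:
  €49000 × 12% = €5880
  €2000 × 19% = €380
  €19000 × 29% = €5510
  → €11770

€11770 > €10008, so the regular income tax governs.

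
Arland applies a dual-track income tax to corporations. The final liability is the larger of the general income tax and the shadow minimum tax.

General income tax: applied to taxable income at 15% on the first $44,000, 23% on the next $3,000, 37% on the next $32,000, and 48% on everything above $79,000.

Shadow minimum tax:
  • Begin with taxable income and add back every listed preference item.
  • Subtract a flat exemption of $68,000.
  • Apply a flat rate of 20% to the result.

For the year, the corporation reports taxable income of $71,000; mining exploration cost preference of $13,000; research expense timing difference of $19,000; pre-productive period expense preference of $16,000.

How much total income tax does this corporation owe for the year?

$16,170

General income tax:
  $44,000 × 15% = $6,600
  $3,000 × 23% = $690
  $24,000 × 37% = $8,880
  → $16,170

Shadow minimum tax:
  Adjusted income: $71,000 + $13,000 + $19,000 + $16,000 = $119,000
  Less exemption $68,000 → base $51,000
  $51,000 × 20% = $10,200

$16,170 > $10,200, so the general income tax governs.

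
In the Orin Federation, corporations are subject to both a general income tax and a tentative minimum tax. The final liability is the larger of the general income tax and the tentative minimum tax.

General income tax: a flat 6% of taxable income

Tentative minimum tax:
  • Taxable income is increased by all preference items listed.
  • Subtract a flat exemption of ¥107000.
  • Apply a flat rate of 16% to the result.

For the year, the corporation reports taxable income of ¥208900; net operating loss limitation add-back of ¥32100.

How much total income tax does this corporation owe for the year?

General income tax:
  ¥208900 × 6% = ¥12534

Tentative minimum tax:
  Adjusted income: ¥208900 + ¥32100 = ¥241000
  Less exemption ¥107000 → base ¥134000
  ¥134000 × 16% = ¥21440

¥21440 > ¥12534, so the tentative minimum tax is the binding amount.

¥21440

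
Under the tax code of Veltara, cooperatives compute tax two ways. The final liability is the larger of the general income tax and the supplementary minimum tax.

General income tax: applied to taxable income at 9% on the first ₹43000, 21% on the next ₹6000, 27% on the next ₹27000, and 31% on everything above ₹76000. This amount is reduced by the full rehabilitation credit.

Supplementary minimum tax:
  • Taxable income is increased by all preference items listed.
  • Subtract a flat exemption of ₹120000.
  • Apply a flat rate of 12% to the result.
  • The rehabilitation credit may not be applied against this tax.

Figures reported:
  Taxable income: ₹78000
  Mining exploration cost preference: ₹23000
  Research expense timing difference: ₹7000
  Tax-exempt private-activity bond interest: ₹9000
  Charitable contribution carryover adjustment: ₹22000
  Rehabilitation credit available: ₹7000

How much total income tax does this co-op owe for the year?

₹6040

General income tax:
  ₹43000 × 9% = ₹3870
  ₹6000 × 21% = ₹1260
  ₹27000 × 27% = ₹7290
  ₹2000 × 31% = ₹620
  → ₹13040
  Less rehabilitation credit ₹7000 → ₹6040

Supplementary minimum tax:
  Adjusted income: ₹78000 + ₹23000 + ₹7000 + ₹9000 + ₹22000 = ₹139000
  Less exemption ₹120000 → base ₹19000
  ₹19000 × 12% = ₹2280

₹6040 > ₹2280, so the general income tax governs.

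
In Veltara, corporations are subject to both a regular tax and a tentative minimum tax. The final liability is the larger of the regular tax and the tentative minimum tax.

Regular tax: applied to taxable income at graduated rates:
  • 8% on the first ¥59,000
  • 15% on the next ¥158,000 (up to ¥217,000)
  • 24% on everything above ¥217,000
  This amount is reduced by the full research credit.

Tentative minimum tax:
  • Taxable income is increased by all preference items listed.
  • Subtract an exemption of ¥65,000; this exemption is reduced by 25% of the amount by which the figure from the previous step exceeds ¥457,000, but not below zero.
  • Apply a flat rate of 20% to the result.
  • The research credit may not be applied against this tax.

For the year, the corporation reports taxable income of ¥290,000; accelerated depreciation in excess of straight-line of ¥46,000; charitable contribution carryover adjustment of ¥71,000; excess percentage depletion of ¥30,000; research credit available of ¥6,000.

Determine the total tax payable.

Tentative minimum tax:
  Adjusted income: ¥290,000 + ¥46,000 + ¥71,000 + ¥30,000 = ¥437,000
  Exemption: ¥437,000 ≤ ¥457,000, so full ¥65,000 applies
  Base: ¥437,000 − ¥65,000 = ¥372,000
  ¥372,000 × 20% = ¥74,400

Regular tax:
  ¥59,000 × 8% = ¥4,720
  ¥158,000 × 15% = ¥23,700
  ¥73,000 × 24% = ¥17,520
  → ¥45,940
  Less research credit ¥6,000 → ¥39,940

¥74,400 > ¥39,940, so the tentative minimum tax is the binding amount.

¥74,400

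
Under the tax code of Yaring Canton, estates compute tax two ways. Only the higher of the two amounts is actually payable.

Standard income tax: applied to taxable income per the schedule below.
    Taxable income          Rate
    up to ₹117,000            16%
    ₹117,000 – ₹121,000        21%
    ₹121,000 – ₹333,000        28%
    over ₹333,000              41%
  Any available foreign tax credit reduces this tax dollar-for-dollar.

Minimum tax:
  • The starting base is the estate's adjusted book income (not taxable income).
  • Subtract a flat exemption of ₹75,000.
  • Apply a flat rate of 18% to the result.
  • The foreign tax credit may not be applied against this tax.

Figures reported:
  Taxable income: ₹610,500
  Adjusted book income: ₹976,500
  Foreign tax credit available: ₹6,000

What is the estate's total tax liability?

Standard income tax:
  ₹117,000 × 16% = ₹18,720
  ₹4,000 × 21% = ₹840
  ₹212,000 × 28% = ₹59,360
  ₹277,500 × 41% = ₹113,775
  → ₹192,695
  Less foreign tax credit ₹6,000 → ₹186,695

Minimum tax:
  Base (adjusted book income): ₹976,500
  Less exemption ₹75,000 → base ₹901,500
  ₹901,500 × 18% = ₹162,270

₹186,695 > ₹162,270, so the standard income tax governs.

₹186,695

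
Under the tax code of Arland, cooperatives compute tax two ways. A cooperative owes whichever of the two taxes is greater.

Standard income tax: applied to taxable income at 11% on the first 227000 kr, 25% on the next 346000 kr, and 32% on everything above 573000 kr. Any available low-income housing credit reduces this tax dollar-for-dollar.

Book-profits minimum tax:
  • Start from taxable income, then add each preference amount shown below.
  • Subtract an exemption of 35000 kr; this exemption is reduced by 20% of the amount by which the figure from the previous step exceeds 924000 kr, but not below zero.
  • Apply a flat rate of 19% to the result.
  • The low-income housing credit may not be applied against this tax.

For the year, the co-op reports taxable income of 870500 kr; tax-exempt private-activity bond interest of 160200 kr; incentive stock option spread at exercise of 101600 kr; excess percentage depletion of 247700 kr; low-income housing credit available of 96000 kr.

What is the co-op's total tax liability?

Book-profits minimum tax:
  Adjusted income: 870500 kr + 160200 kr + 101600 kr + 247700 kr = 1380000 kr
  Exemption: 20% × (1380000 kr − 924000 kr) = 91200 kr ≥ 35000 kr, so the exemption is fully phased out
  Base: 1380000 kr − 0 kr = 1380000 kr
  1380000 kr × 19% = 262200 kr

Standard income tax:
  227000 kr × 11% = 24970 kr
  346000 kr × 25% = 86500 kr
  297500 kr × 32% = 95200 kr
  → 206670 kr
  Less low-income housing credit 96000 kr → 110670 kr

262200 kr > 110670 kr, so the book-profits minimum tax is the binding amount.

262200 kr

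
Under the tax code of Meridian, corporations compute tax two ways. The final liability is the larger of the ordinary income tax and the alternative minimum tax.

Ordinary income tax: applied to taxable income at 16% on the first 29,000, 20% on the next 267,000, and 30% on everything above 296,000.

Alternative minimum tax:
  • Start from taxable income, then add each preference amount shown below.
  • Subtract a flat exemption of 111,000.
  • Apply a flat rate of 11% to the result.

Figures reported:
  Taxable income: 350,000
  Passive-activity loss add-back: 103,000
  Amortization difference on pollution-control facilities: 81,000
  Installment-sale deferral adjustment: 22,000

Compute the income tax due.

Alternative minimum tax:
  Adjusted income: 350,000 + 103,000 + 81,000 + 22,000 = 556,000
  Less exemption 111,000 → base 445,000
  445,000 × 11% = 48,950

Ordinary income tax:
  29,000 × 16% = 4,640
  267,000 × 20% = 53,400
  54,000 × 30% = 16,200
  → 74,240

74,240 > 48,950, so the ordinary income tax governs.

74,240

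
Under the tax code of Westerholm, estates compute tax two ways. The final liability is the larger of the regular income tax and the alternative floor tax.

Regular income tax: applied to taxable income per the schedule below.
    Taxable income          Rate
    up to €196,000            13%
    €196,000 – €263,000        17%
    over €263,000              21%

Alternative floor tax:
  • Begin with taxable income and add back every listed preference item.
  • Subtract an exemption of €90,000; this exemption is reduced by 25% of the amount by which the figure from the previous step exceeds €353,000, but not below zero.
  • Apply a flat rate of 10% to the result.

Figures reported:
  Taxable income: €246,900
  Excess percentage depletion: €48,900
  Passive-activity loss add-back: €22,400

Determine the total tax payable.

Alternative floor tax:
  Adjusted income: €246,900 + €48,900 + €22,400 = €318,200
  Exemption: €318,200 ≤ €353,000, so full €90,000 applies
  Base: €318,200 − €90,000 = €228,200
  €228,200 × 10% = €22,820

Regular income tax:
  €196,000 × 13% = €25,480
  €50,900 × 17% = €8,653
  → €34,133

€34,133 > €22,820, so the regular income tax governs.

€34,133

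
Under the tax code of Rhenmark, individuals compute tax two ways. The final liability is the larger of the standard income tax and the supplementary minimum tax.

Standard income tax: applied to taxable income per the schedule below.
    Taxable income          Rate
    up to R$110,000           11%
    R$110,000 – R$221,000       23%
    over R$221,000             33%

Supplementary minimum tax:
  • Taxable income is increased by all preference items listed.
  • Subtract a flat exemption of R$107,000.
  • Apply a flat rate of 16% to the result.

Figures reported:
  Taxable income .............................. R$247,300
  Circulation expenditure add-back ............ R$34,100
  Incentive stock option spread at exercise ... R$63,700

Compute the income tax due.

R$46,309

Supplementary minimum tax:
  Adjusted income: R$247,300 + R$34,100 + R$63,700 = R$345,100
  Less exemption R$107,000 → base R$238,100
  R$238,100 × 16% = R$38,096

Standard income tax:
  R$110,000 × 11% = R$12,100
  R$111,000 × 23% = R$25,530
  R$26,300 × 33% = R$8,679
  → R$46,309

R$46,309 > R$38,096, so the standard income tax governs.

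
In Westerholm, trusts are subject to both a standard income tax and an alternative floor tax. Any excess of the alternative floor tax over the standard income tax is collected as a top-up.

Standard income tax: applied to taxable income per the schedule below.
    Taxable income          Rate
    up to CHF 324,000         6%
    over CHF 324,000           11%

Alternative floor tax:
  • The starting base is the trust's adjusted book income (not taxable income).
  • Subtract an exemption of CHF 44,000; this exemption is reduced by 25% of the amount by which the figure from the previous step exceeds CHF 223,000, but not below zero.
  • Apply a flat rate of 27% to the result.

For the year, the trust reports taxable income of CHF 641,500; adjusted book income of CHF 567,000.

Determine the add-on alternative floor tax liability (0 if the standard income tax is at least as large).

CHF 98,725

Alternative floor tax:
  Base (adjusted book income): CHF 567,000
  Exemption: 25% × (CHF 567,000 − CHF 223,000) = CHF 86,000 ≥ CHF 44,000, so the exemption is fully phased out
  Base: CHF 567,000 − CHF 0 = CHF 567,000
  CHF 567,000 × 27% = CHF 153,090

Standard income tax:
  CHF 324,000 × 6% = CHF 19,440
  CHF 317,500 × 11% = CHF 34,925
  → CHF 54,365

Excess of alternative floor tax over standard income tax: CHF 153,090 − CHF 54,365 = CHF 98,725.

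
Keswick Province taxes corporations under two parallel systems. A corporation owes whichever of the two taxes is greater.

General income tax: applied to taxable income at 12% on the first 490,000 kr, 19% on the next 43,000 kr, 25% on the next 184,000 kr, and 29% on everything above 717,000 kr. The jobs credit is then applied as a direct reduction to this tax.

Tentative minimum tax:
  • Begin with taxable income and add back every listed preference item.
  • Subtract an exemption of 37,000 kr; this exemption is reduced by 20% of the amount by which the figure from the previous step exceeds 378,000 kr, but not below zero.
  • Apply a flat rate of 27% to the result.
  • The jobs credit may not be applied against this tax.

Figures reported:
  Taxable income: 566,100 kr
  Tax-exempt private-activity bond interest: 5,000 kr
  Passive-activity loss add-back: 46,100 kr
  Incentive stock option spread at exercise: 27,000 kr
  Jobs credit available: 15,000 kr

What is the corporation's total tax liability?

173,934 kr

Tentative minimum tax:
  Adjusted income: 566,100 kr + 5,000 kr + 46,100 kr + 27,000 kr = 644,200 kr
  Exemption: 20% × (644,200 kr − 378,000 kr) = 53,240 kr ≥ 37,000 kr, so the exemption is fully phased out
  Base: 644,200 kr − 0 kr = 644,200 kr
  644,200 kr × 27% = 173,934 kr

General income tax:
  490,000 kr × 12% = 58,800 kr
  43,000 kr × 19% = 8,170 kr
  33,100 kr × 25% = 8,275 kr
  → 75,245 kr
  Less jobs credit 15,000 kr → 60,245 kr

173,934 kr > 60,245 kr, so the tentative minimum tax is the binding amount.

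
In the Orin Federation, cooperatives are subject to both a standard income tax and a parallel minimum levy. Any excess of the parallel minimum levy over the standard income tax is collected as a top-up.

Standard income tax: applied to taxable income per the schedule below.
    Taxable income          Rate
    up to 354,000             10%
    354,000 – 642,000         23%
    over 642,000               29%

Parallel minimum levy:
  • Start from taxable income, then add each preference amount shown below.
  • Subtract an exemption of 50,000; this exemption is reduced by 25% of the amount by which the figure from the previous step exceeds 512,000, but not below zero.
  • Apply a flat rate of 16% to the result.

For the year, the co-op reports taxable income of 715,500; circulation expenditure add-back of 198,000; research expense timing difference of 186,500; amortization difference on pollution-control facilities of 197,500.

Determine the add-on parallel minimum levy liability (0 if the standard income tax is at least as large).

84,645

Parallel minimum levy:
  Adjusted income: 715,500 + 198,000 + 186,500 + 197,500 = 1,297,500
  Exemption: 25% × (1,297,500 − 512,000) = 196,375 ≥ 50,000, so the exemption is fully phased out
  Base: 1,297,500 − 0 = 1,297,500
  1,297,500 × 16% = 207,600

Standard income tax:
  354,000 × 10% = 35,400
  288,000 × 23% = 66,240
  73,500 × 29% = 21,315
  → 122,955

Excess of parallel minimum levy over standard income tax: 207,600 − 122,955 = 84,645.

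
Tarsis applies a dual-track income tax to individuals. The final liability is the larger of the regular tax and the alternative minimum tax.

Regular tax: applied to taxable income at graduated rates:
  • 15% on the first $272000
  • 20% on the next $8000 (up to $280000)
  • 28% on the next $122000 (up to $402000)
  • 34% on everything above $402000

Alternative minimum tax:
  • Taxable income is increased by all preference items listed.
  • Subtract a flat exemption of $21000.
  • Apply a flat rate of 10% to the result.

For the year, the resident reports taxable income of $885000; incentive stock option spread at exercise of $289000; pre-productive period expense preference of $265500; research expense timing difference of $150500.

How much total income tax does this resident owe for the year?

Alternative minimum tax:
  Adjusted income: $885000 + $289000 + $265500 + $150500 = $1590000
  Less exemption $21000 → base $1569000
  $1569000 × 10% = $156900

Regular tax:
  $272000 × 15% = $40800
  $8000 × 20% = $1600
  $122000 × 28% = $34160
  $483000 × 34% = $164220
  → $240780

$240780 > $156900, so the regular tax governs.

$240780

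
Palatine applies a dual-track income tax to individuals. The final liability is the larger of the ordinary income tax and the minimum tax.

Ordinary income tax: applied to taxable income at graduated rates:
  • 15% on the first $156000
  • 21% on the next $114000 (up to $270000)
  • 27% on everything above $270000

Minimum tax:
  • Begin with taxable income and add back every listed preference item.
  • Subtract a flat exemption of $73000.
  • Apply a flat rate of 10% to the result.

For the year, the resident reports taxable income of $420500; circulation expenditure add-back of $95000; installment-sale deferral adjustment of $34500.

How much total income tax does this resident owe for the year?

$87975

Ordinary income tax:
  $156000 × 15% = $23400
  $114000 × 21% = $23940
  $150500 × 27% = $40635
  → $87975

Minimum tax:
  Adjusted income: $420500 + $95000 + $34500 = $550000
  Less exemption $73000 → base $477000
  $477000 × 10% = $47700

$87975 > $47700, so the ordinary income tax governs.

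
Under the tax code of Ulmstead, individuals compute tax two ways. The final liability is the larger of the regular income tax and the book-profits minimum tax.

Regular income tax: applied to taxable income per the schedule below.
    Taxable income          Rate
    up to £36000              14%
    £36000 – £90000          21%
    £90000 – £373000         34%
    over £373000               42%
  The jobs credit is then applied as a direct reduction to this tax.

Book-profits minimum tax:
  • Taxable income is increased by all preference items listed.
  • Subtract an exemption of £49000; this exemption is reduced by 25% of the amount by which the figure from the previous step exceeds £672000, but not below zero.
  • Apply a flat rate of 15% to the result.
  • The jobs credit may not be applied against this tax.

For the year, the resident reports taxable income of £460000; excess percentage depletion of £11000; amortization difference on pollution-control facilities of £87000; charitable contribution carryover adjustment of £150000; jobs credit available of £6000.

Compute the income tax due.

£143140

Regular income tax:
  £36000 × 14% = £5040
  £54000 × 21% = £11340
  £283000 × 34% = £96220
  £87000 × 42% = £36540
  → £149140
  Less jobs credit £6000 → £143140

Book-profits minimum tax:
  Adjusted income: £460000 + £11000 + £87000 + £150000 = £708000
  Exemption: £49000 − 25% × (£708000 − £672000) = £49000 − £9000 = £40000
  Base: £708000 − £40000 = £668000
  £668000 × 15% = £100200

£143140 > £100200, so the regular income tax governs.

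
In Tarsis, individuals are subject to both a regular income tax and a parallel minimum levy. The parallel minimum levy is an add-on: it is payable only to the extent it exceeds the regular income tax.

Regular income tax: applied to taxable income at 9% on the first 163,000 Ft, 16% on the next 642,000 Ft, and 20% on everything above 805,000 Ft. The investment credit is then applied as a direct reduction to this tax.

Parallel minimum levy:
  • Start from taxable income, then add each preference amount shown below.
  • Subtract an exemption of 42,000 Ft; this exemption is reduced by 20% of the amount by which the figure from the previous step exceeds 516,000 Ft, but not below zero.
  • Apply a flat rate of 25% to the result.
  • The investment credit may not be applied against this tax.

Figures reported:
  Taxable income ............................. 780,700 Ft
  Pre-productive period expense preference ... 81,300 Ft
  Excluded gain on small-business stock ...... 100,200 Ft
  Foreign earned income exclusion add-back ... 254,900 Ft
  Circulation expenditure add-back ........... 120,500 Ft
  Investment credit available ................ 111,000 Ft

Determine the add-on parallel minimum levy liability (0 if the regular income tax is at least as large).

331,898 Ft

Regular income tax:
  163,000 Ft × 9% = 14,670 Ft
  617,700 Ft × 16% = 98,832 Ft
  → 113,502 Ft
  Less investment credit 111,000 Ft → 2,502 Ft

Parallel minimum levy:
  Adjusted income: 780,700 Ft + 81,300 Ft + 100,200 Ft + 254,900 Ft + 120,500 Ft = 1,337,600 Ft
  Exemption: 20% × (1,337,600 Ft − 516,000 Ft) = 164,320 Ft ≥ 42,000 Ft, so the exemption is fully phased out
  Base: 1,337,600 Ft − 0 Ft = 1,337,600 Ft
  1,337,600 Ft × 25% = 334,400 Ft

Excess of parallel minimum levy over regular income tax: 334,400 Ft − 2,502 Ft = 331,898 Ft.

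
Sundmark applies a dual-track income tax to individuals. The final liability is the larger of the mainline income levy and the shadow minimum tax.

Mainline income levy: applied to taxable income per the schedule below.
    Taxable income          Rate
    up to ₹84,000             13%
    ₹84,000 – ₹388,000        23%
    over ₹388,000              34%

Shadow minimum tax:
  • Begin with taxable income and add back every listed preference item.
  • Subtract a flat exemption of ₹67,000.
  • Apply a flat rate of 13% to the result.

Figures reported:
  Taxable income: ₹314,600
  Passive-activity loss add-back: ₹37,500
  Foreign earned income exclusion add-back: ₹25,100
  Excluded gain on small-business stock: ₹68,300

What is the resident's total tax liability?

Mainline income levy:
  ₹84,000 × 13% = ₹10,920
  ₹230,600 × 23% = ₹53,038
  → ₹63,958

Shadow minimum tax:
  Adjusted income: ₹314,600 + ₹37,500 + ₹25,100 + ₹68,300 = ₹445,500
  Less exemption ₹67,000 → base ₹378,500
  ₹378,500 × 13% = ₹49,205

₹63,958 > ₹49,205, so the mainline income levy governs.

₹63,958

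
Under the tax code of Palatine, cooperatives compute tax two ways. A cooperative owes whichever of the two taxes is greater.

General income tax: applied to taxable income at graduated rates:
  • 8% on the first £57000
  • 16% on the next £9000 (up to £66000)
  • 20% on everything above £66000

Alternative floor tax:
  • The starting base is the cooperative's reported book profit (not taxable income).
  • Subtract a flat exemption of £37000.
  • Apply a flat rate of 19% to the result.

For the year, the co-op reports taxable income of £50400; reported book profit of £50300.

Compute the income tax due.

£4032

General income tax:
  £50400 × 8% = £4032

Alternative floor tax:
  Base (reported book profit): £50300
  Less exemption £37000 → base £13300
  £13300 × 19% = £2527

£4032 > £2527, so the general income tax governs.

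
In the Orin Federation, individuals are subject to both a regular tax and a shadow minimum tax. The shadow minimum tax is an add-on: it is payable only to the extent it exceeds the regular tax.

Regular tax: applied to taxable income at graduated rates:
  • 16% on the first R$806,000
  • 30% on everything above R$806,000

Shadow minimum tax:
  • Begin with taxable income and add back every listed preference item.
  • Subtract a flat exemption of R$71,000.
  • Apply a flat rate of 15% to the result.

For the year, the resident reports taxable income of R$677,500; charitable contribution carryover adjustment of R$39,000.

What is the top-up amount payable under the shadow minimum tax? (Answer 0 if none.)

R$0

Shadow minimum tax:
  Adjusted income: R$677,500 + R$39,000 = R$716,500
  Less exemption R$71,000 → base R$645,500
  R$645,500 × 15% = R$96,825

Regular tax:
  R$677,500 × 16% = R$108,400

R$96,825 ≤ R$108,400, so no add-on is due.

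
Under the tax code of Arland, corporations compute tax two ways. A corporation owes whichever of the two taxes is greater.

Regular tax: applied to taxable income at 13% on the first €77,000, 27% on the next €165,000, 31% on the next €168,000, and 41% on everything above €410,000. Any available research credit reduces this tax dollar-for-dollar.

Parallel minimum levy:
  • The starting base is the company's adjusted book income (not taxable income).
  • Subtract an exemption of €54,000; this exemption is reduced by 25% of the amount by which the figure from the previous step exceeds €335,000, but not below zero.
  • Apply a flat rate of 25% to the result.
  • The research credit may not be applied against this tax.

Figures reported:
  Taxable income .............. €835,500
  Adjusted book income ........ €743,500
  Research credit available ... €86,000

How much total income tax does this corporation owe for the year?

€195,095

Regular tax:
  €77,000 × 13% = €10,010
  €165,000 × 27% = €44,550
  €168,000 × 31% = €52,080
  €425,500 × 41% = €174,455
  → €281,095
  Less research credit €86,000 → €195,095

Parallel minimum levy:
  Base (adjusted book income): €743,500
  Exemption: 25% × (€743,500 − €335,000) = €102,125 ≥ €54,000, so the exemption is fully phased out
  Base: €743,500 − €0 = €743,500
  €743,500 × 25% = €185,875

€195,095 > €185,875, so the regular tax governs.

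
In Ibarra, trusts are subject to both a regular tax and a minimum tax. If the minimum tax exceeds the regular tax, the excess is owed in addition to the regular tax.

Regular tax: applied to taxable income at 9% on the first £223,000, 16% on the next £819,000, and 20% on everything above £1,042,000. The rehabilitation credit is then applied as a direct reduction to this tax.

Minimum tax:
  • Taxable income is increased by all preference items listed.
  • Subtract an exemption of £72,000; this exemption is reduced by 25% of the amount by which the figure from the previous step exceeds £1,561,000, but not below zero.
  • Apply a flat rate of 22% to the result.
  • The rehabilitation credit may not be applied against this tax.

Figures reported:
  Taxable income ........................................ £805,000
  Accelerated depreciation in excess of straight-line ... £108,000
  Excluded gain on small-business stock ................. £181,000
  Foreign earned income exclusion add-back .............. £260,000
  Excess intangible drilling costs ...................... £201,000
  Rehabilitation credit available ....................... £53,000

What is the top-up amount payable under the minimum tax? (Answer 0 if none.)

£266,070

Minimum tax:
  Adjusted income: £805,000 + £108,000 + £181,000 + £260,000 + £201,000 = £1,555,000
  Exemption: £1,555,000 ≤ £1,561,000, so full £72,000 applies
  Base: £1,555,000 − £72,000 = £1,483,000
  £1,483,000 × 22% = £326,260

Regular tax:
  £223,000 × 9% = £20,070
  £582,000 × 16% = £93,120
  → £113,190
  Less rehabilitation credit £53,000 → £60,190

Excess of minimum tax over regular tax: £326,260 − £60,190 = £266,070.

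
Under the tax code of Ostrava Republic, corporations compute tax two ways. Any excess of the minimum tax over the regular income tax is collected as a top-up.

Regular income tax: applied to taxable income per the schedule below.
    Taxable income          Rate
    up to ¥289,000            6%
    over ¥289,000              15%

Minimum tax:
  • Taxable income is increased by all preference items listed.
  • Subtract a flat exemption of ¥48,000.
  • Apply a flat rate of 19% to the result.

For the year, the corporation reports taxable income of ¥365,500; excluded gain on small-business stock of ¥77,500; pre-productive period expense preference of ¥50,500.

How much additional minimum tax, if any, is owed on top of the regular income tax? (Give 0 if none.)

¥55,830

Regular income tax:
  ¥289,000 × 6% = ¥17,340
  ¥76,500 × 15% = ¥11,475
  → ¥28,815

Minimum tax:
  Adjusted income: ¥365,500 + ¥77,500 + ¥50,500 = ¥493,500
  Less exemption ¥48,000 → base ¥445,500
  ¥445,500 × 19% = ¥84,645

Excess of minimum tax over regular income tax: ¥84,645 − ¥28,815 = ¥55,830.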